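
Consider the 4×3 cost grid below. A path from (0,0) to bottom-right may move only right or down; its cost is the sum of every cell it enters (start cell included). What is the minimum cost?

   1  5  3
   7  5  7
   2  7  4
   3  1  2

Path (0,0) (1,0) (2,0) (3,0) (3,1) (3,2): 1 + 7 + 2 + 3 + 1 + 2 = 16.
(Top row then right column would cost 22.)

16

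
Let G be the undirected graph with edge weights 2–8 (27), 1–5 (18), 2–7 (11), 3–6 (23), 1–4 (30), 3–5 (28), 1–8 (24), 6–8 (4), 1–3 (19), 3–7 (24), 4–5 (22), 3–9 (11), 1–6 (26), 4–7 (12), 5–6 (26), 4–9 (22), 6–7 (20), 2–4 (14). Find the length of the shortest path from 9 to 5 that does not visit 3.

Comparing a few candidate routes:
9 -> 4 -> 1 -> 5: 22 + 30 + 18 = 70
9 -> 4 -> 7 -> 6 -> 5: 22 + 12 + 20 + 26 = 80
9 -> 4 -> 5: 22 + 22 = 44
9 -> 4 -> 2 -> 8 -> 6 -> 5: 22 + 14 + 27 + 4 + 26 = 93
9 -> 4 -> 2 -> 7 -> 6 -> 5: 22 + 14 + 11 + 20 + 26 = 93
Best route has total 44.

44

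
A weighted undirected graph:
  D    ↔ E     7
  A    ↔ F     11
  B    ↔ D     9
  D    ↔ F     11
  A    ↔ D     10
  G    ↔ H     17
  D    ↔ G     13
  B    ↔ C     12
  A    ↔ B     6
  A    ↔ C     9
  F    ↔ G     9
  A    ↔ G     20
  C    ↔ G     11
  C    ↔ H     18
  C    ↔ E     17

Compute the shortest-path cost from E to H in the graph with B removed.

35

Some routes from E to H avoiding B:
E - D - G - H: 7 + 13 + 17 = 37
E - C - G - H: 17 + 11 + 17 = 45
E - C - H: 17 + 18 = 35
E - D - A - C - H: 7 + 10 + 9 + 18 = 44
E - D - F - G - H: 7 + 11 + 9 + 17 = 44
Best route has total 35.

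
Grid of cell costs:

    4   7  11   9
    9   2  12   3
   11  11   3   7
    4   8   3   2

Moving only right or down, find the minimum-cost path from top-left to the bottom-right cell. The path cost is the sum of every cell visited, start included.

32

Cheapest: (0,0) → (0,1) → (1,1) → (2,1) → (2,2) → (3,2) → (3,3)
  4 + 7 + 2 + 11 + 3 + 3 + 2 = 32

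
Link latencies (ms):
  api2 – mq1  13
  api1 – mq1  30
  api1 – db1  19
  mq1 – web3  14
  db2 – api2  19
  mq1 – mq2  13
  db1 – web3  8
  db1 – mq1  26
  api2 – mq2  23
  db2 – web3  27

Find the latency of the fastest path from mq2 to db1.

35

Comparing a few candidate routes:
mq2 - mq1 - api1 - db1: 13 + 30 + 19 = 62
mq2 - api2 - db2 - web3 - db1: 23 + 19 + 27 + 8 = 77
mq2 - api2 - mq1 - db1: 23 + 13 + 26 = 62
mq2 - mq1 - web3 - db1: 13 + 14 + 8 = 35
mq2 - api2 - mq1 - web3 - db1: 23 + 13 + 14 + 8 = 58
mq2 - mq1 - db1: 13 + 26 = 39
The minimum is 35 ms.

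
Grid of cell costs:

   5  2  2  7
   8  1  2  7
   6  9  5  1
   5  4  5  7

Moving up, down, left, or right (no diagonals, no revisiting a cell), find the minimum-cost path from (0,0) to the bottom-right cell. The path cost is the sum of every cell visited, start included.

23

Take [0,0] -> [0,1] -> [1,1] -> [1,2] -> [2,2] -> [2,3] -> [3,3] for a total of 5 + 2 + 1 + 2 + 5 + 1 + 7 = 23.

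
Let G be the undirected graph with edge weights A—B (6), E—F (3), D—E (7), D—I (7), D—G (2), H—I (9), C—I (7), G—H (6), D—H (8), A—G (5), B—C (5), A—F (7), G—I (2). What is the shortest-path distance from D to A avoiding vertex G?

Paths from D to A avoiding G:
D-H-I-C-B-A: 8 + 9 + 7 + 5 + 6 = 35
D-E-F-A: 7 + 3 + 7 = 17
D-I-C-B-A: 7 + 7 + 5 + 6 = 25
The minimum is 17.

17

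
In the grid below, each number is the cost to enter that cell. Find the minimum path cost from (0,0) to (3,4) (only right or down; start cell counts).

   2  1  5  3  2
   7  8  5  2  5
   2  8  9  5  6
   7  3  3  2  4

24

One optimal route is [0,0] → [0,1] → [0,2] → [0,3] → [1,3] → [2,3] → [3,3] → [3,4].
Its cost is 2 + 1 + 5 + 3 + 2 + 5 + 2 + 4 = 24.
(Top row then right column would cost 28.)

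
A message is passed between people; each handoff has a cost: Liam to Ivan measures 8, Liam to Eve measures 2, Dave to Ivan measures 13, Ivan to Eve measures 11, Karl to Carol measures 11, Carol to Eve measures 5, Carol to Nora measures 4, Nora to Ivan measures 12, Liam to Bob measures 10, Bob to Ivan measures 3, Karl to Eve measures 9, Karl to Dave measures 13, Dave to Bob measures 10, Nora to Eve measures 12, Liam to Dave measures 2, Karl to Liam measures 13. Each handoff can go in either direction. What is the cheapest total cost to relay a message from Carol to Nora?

Some routes from Carol to Nora:
Carol - Eve - Liam - Ivan - Nora: 5 + 2 + 8 + 12 = 27
Carol - Eve - Nora: 5 + 12 = 17
Carol - Nora: 4
Carol - Eve - Ivan - Nora: 5 + 11 + 12 = 28
Carol - Eve - Liam - Bob - Ivan - Nora: 5 + 2 + 10 + 3 + 12 = 32
The minimum is 4.

4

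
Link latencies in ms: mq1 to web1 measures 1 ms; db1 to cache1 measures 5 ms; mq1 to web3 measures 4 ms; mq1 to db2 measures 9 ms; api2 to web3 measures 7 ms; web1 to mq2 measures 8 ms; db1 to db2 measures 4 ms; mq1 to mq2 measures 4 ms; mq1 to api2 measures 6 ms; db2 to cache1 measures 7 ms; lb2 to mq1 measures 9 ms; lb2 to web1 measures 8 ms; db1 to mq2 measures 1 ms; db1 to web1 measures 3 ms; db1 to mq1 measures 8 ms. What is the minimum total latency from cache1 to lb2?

Comparing a few candidate routes:
cache1 - db1 - mq2 - web1 - lb2: 5 + 1 + 8 + 8 = 22
cache1 - db1 - mq2 - mq1 - lb2: 5 + 1 + 4 + 9 = 19
cache1 - db1 - web1 - lb2: 5 + 3 + 8 = 16
cache1 - db1 - mq2 - mq1 - web1 - lb2: 5 + 1 + 4 + 1 + 8 = 19
cache1 - db1 - web1 - mq1 - lb2: 5 + 3 + 1 + 9 = 18
cache1 - db2 - db1 - web1 - lb2: 7 + 4 + 3 + 8 = 22
Best route has total 16 ms.

16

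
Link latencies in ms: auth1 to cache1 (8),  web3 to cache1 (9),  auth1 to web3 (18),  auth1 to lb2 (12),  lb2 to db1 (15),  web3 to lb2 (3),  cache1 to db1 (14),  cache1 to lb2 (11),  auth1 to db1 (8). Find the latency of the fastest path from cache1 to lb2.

Comparing a few candidate routes:
cache1-auth1-lb2: 8 + 12 = 20
cache1-db1-lb2: 14 + 15 = 29
cache1-auth1-web3-lb2: 8 + 18 + 3 = 29
cache1-web3-lb2: 9 + 3 = 12
cache1-lb2: 11
Shortest: 11 ms.

11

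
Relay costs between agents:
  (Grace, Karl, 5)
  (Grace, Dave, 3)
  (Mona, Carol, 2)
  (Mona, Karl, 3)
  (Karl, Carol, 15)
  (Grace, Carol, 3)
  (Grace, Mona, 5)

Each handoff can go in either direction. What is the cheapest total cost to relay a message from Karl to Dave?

8

Routes from Karl to Dave:
Karl -> Carol -> Grace -> Dave: 15 + 3 + 3 = 21
Karl -> Grace -> Dave: 5 + 3 = 8
Karl -> Mona -> Grace -> Dave: 3 + 5 + 3 = 11
Karl -> Mona -> Carol -> Grace -> Dave: 3 + 2 + 3 + 3 = 11
Karl -> Carol -> Mona -> Grace -> Dave: 15 + 2 + 5 + 3 = 25
The minimum is 8.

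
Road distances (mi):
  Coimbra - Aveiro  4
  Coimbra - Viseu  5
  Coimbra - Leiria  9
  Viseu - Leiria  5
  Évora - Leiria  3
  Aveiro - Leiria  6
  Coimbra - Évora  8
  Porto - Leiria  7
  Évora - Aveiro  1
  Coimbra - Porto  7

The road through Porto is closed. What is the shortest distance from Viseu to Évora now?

8

Some routes from Viseu to Évora avoiding Porto:
Viseu→Coimbra→Leiria→Évora: 5 + 9 + 3 = 17
Viseu→Coimbra→Aveiro→Leiria→Évora: 5 + 4 + 6 + 3 = 18
Viseu→Leiria→Évora: 5 + 3 = 8
Viseu→Leiria→Aveiro→Évora: 5 + 6 + 1 = 12
Viseu→Coimbra→Évora: 5 + 8 = 13
Viseu→Coimbra→Aveiro→Évora: 5 + 4 + 1 = 10
The minimum is 8 mi.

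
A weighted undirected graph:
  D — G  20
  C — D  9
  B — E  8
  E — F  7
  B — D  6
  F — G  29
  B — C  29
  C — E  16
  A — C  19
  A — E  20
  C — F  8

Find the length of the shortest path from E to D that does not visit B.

24

Some routes from E to D avoiding B:
E→F→C→D: 7 + 8 + 9 = 24
E→F→G→D: 7 + 29 + 20 = 56
E→A→C→D: 20 + 19 + 9 = 48
E→C→D: 16 + 9 = 25
Shortest: 24.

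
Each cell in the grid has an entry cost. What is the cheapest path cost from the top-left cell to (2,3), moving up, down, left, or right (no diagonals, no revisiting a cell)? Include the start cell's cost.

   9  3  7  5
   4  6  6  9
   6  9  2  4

30

Cheapest: r0c0→r0c1→r1c1→r1c2→r2c2→r2c3
  9 + 3 + 6 + 6 + 2 + 4 = 30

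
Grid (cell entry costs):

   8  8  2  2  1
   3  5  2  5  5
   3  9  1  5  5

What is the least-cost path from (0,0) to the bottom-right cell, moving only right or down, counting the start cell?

29

One optimal route is (0,0)→(1,0)→(1,1)→(1,2)→(2,2)→(2,3)→(2,4).
Its cost is 8 + 3 + 5 + 2 + 1 + 5 + 5 = 29.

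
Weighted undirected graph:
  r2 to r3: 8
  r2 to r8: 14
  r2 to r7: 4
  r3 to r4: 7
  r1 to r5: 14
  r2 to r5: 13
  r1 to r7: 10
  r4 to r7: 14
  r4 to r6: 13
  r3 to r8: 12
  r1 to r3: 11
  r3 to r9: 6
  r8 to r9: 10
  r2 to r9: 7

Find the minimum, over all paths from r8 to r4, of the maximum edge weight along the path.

A few of the r8→r4 routes:
r8 -> r9 -> r2 -> r3 -> r4: max(10, 7, 8, 7) = 10
r8 -> r9 -> r3 -> r4: max(10, 6, 7) = 10
r8 -> r9 -> r2 -> r7 -> r1 -> r3 -> r4: max(10, 7, 4, 10, 11, 7) = 11
Smallest bottleneck: 10.

10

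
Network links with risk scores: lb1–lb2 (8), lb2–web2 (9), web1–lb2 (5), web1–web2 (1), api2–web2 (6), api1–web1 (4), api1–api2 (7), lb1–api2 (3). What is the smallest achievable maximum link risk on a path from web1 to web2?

Paths from web1 to web2:
web1-api1-api2-web2: max(4, 7, 6) = 7
web1-web2: max(1) = 1
web1-lb2-lb1-api2-web2: max(5, 8, 3, 6) = 8
web1-lb2-web2: max(5, 9) = 9
web1-api1-api2-lb1-lb2-web2: max(4, 7, 3, 8, 9) = 9
The minimum achievable maximum is 1.

1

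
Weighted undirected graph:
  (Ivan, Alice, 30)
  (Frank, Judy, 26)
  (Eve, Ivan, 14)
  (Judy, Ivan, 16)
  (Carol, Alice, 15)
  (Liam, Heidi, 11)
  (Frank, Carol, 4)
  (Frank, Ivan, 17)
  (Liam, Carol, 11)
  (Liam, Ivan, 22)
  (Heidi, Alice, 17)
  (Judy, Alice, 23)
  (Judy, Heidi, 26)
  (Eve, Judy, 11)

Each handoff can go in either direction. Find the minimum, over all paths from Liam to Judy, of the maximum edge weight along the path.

Some routes from Liam to Judy:
Liam→Carol→Frank→Ivan→Judy: max(11, 4, 17, 16) = 17
Liam→Ivan→Eve→Judy: max(22, 14, 11) = 22
Liam→Carol→Frank→Ivan→Eve→Judy: max(11, 4, 17, 14, 11) = 17
Liam→Heidi→Alice→Carol→Frank→Ivan→Judy: max(11, 17, 15, 4, 17, 16) = 17
Liam→Ivan→Judy: max(22, 16) = 22
Liam→Heidi→Alice→Carol→Frank→Ivan→Eve→Judy: max(11, 17, 15, 4, 17, 14, 11) = 17
Best route has worst link 17.

17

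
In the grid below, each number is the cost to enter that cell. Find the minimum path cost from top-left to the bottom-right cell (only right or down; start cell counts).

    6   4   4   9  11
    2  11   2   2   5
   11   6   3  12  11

34

One optimal route is r0c0→r0c1→r0c2→r1c2→r1c3→r1c4→r2c4.
Its cost is 6 + 4 + 4 + 2 + 2 + 5 + 11 = 34.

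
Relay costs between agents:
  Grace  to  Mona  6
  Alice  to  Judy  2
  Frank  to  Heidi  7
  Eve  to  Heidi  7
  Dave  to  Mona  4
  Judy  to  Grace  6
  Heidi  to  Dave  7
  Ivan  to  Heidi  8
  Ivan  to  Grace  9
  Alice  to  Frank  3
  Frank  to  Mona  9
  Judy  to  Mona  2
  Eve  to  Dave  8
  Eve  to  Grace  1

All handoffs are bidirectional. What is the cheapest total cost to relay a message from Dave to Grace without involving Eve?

10

Some routes from Dave to Grace avoiding Eve:
Dave → Heidi → Frank → Alice → Judy → Grace: 7 + 7 + 3 + 2 + 6 = 25
Dave → Heidi → Ivan → Grace: 7 + 8 + 9 = 24
Dave → Mona → Judy → Grace: 4 + 2 + 6 = 12
Dave → Heidi → Frank → Alice → Judy → Mona → Grace: 7 + 7 + 3 + 2 + 2 + 6 = 27
Dave → Mona → Frank → Alice → Judy → Grace: 4 + 9 + 3 + 2 + 6 = 24
Dave → Mona → Grace: 4 + 6 = 10
Shortest: 10.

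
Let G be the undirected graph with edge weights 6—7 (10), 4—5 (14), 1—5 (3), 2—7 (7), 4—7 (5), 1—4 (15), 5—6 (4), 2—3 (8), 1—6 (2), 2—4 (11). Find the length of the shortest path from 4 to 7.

5

Checking several routes:
4-2-7: 11 + 7 = 18
4-7: 5
4-1-6-7: 15 + 2 + 10 = 27
4-5-6-7: 14 + 4 + 10 = 28
The minimum is 5.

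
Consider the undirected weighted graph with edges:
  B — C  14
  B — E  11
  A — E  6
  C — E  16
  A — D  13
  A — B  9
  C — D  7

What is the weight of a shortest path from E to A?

6

A few of the E→A routes:
E→C→D→A: 16 + 7 + 13 = 36
E→A: 6
E→B→A: 11 + 9 = 20
Shortest: 6.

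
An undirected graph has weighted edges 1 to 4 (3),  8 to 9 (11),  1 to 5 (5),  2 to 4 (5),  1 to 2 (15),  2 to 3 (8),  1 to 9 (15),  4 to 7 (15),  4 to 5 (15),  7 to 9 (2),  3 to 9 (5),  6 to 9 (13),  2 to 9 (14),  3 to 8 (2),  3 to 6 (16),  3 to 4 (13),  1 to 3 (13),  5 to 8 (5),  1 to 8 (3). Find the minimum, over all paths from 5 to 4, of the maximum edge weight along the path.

5

A few of the 5→4 routes:
5-8-9-3-2-4: max(5, 11, 5, 8, 5) = 11
5-1-8-3-2-4: max(5, 3, 2, 8, 5) = 8
5-1-4: max(5, 3) = 5
5-8-3-2-4: max(5, 2, 8, 5) = 8
5-8-1-4: max(5, 3, 3) = 5
Best route has worst link 5.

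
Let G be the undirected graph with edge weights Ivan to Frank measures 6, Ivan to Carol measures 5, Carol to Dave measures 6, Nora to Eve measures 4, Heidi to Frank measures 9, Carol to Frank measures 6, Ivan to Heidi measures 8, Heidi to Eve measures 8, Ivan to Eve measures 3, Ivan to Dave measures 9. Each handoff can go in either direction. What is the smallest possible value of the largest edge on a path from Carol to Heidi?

8

Some routes from Carol to Heidi:
Carol → Dave → Ivan → Heidi: max(6, 9, 8) = 9
Carol → Ivan → Heidi: max(5, 8) = 8
Carol → Frank → Ivan → Eve → Heidi: max(6, 6, 3, 8) = 8
Carol → Frank → Ivan → Heidi: max(6, 6, 8) = 8
Carol → Ivan → Eve → Heidi: max(5, 3, 8) = 8
The minimum achievable maximum is 8.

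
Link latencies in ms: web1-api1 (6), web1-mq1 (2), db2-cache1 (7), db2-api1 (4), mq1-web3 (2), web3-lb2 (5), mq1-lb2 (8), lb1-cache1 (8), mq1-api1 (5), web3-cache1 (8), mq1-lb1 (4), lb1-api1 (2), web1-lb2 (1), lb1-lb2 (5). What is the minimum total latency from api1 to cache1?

10

A few of the api1→cache1 routes:
api1 -> mq1 -> web3 -> cache1: 5 + 2 + 8 = 15
api1 -> mq1 -> lb1 -> cache1: 5 + 4 + 8 = 17
api1 -> lb1 -> mq1 -> web3 -> cache1: 2 + 4 + 2 + 8 = 16
api1 -> lb1 -> cache1: 2 + 8 = 10
api1 -> db2 -> cache1: 4 + 7 = 11
The minimum is 10 ms.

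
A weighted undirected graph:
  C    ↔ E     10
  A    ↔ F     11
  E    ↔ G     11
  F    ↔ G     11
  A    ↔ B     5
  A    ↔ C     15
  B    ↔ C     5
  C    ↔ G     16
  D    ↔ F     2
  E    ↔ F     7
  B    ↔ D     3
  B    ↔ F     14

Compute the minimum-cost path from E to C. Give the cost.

Comparing a few candidate routes:
E-C: 10
E-F-B-C: 7 + 14 + 5 = 26
E-G-C: 11 + 16 = 27
E-F-A-B-C: 7 + 11 + 5 + 5 = 28
E-F-D-B-C: 7 + 2 + 3 + 5 = 17
The minimum is 10.

10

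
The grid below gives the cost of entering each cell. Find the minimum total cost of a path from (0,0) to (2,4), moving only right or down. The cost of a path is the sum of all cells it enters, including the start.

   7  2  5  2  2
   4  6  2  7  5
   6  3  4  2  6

28

Take r0c0 -> r0c1 -> r0c2 -> r1c2 -> r2c2 -> r2c3 -> r2c4 for a total of 7 + 2 + 5 + 2 + 4 + 2 + 6 = 28.
(Top row then right column would cost 29.)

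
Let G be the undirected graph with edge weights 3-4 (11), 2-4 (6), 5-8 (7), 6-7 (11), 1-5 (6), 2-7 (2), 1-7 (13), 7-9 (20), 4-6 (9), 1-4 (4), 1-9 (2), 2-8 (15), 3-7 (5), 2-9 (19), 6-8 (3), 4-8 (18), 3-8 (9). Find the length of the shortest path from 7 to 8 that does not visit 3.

Comparing a few candidate routes:
7 → 2 → 4 → 1 → 5 → 8: 2 + 6 + 4 + 6 + 7 = 25
7 → 2 → 4 → 8: 2 + 6 + 18 = 26
7 → 2 → 4 → 6 → 8: 2 + 6 + 9 + 3 = 20
7 → 1 → 5 → 8: 13 + 6 + 7 = 26
7 → 6 → 8: 11 + 3 = 14
7 → 2 → 8: 2 + 15 = 17
Shortest: 14.

14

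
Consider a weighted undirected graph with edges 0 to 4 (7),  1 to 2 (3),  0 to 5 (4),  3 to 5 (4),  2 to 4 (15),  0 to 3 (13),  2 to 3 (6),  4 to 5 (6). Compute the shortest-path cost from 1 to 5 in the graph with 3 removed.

24

Routes from 1 to 5 avoiding 3:
1 → 2 → 4 → 0 → 5: 3 + 15 + 7 + 4 = 29
1 → 2 → 4 → 5: 3 + 15 + 6 = 24
The minimum is 24.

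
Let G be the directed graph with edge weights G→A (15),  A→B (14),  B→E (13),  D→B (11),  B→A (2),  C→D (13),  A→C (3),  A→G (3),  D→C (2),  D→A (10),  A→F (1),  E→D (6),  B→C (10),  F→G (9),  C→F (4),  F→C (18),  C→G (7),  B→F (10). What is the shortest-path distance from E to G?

15

Checking several routes:
E-D-C-F-G: 6 + 2 + 4 + 9 = 21
E-D-A-C-G: 6 + 10 + 3 + 7 = 26
E-D-A-G: 6 + 10 + 3 = 19
E-D-A-F-G: 6 + 10 + 1 + 9 = 26
E-D-C-G: 6 + 2 + 7 = 15
E-D-B-A-G: 6 + 11 + 2 + 3 = 22
The minimum is 15.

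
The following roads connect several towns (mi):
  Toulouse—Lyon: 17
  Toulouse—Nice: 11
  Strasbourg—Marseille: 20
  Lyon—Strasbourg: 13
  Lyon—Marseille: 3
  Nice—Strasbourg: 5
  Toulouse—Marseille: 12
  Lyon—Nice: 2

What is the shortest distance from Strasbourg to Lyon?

A few of the Strasbourg→Lyon routes:
Strasbourg→Nice→Toulouse→Lyon: 5 + 11 + 17 = 33
Strasbourg→Marseille→Toulouse→Nice→Lyon: 20 + 12 + 11 + 2 = 45
Strasbourg→Lyon: 13
Strasbourg→Nice→Toulouse→Marseille→Lyon: 5 + 11 + 12 + 3 = 31
Strasbourg→Marseille→Lyon: 20 + 3 = 23
Strasbourg→Nice→Lyon: 5 + 2 = 7
The minimum is 7 mi.

7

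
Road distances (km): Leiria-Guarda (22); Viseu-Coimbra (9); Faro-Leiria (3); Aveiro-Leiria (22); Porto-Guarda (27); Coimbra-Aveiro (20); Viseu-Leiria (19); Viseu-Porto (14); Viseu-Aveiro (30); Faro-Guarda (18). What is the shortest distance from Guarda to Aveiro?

43

Some routes from Guarda to Aveiro:
Guarda -> Leiria -> Aveiro: 22 + 22 = 44
Guarda -> Faro -> Leiria -> Aveiro: 18 + 3 + 22 = 43
Guarda -> Porto -> Viseu -> Coimbra -> Aveiro: 27 + 14 + 9 + 20 = 70
Guarda -> Faro -> Leiria -> Viseu -> Coimbra -> Aveiro: 18 + 3 + 19 + 9 + 20 = 69
The minimum is 43 km.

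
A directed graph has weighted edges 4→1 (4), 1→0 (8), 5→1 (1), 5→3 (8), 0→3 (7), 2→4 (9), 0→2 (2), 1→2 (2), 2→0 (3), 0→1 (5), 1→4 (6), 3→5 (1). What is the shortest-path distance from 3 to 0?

Paths from 3 to 0:
3→5→1→0: 1 + 1 + 8 = 10
3→5→1→2→0: 1 + 1 + 2 + 3 = 7
Shortest: 7.

7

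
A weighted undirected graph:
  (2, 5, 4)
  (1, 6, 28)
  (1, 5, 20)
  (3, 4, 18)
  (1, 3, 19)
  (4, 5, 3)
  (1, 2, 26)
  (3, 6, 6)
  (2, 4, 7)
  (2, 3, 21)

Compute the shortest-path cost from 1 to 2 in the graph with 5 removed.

Candidate routes:
1 → 6 → 3 → 4 → 2: 28 + 6 + 18 + 7 = 59
1 → 2: 26
1 → 6 → 3 → 2: 28 + 6 + 21 = 55
1 → 3 → 4 → 2: 19 + 18 + 7 = 44
1 → 3 → 2: 19 + 21 = 40
The minimum is 26.

26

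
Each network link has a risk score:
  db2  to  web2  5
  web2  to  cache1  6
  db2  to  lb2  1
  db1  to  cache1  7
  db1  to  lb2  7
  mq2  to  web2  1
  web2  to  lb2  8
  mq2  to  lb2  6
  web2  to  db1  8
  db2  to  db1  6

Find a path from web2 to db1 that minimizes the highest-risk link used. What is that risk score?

Checking several routes:
web2-db2-db1: max(5, 6) = 6
web2-mq2-lb2-db1: max(1, 6, 7) = 7
web2-mq2-lb2-db2-db1: max(1, 6, 1, 6) = 6
Smallest bottleneck: 6.

6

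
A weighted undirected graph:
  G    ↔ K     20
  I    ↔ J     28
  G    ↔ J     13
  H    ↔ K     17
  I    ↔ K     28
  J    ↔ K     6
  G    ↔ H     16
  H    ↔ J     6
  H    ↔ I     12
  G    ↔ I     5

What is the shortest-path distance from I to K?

A few of the I→K routes:
I - K: 28
I - G - K: 5 + 20 = 25
I - H - K: 12 + 17 = 29
I - H - J - K: 12 + 6 + 6 = 24
I - G - H - J - K: 5 + 16 + 6 + 6 = 33
I - G - J - K: 5 + 13 + 6 = 24
Shortest: 24.

24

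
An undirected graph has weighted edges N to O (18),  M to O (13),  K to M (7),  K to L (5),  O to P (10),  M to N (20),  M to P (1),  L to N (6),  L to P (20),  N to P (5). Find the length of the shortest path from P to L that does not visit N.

Candidate routes:
P → M → K → L: 1 + 7 + 5 = 13
P → O → M → K → L: 10 + 13 + 7 + 5 = 35
P → L: 20
The minimum is 13.

13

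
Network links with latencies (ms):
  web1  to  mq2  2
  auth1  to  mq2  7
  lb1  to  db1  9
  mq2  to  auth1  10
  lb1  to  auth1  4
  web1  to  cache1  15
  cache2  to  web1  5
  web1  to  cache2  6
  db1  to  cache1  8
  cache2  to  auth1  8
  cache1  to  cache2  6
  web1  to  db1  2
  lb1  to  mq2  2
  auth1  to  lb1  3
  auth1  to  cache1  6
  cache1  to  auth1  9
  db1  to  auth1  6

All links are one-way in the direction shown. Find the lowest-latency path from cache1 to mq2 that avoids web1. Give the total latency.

14

Routes from cache1 to mq2 avoiding web1:
cache1 -> auth1 -> mq2: 9 + 7 = 16
cache1 -> auth1 -> lb1 -> mq2: 9 + 3 + 2 = 14
cache1 -> cache2 -> auth1 -> lb1 -> mq2: 6 + 8 + 3 + 2 = 19
cache1 -> cache2 -> auth1 -> mq2: 6 + 8 + 7 = 21
Best route has total 14 ms.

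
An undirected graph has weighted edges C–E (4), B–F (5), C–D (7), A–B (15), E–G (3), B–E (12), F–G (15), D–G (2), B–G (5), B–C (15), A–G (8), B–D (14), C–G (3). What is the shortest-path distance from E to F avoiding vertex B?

Routes from E to F avoiding B:
E→G→F: 3 + 15 = 18
E→C→D→G→F: 4 + 7 + 2 + 15 = 28
E→C→G→F: 4 + 3 + 15 = 22
Best route has total 18.

18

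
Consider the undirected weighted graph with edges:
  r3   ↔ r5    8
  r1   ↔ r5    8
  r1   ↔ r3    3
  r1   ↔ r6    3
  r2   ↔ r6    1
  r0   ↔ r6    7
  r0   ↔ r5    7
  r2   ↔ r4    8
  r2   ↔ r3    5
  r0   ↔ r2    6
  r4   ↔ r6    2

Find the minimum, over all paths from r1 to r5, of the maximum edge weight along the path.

7

A few of the r1→r5 routes:
r1 -> r3 -> r2 -> r0 -> r5: max(3, 5, 6, 7) = 7
r1 -> r6 -> r0 -> r5: max(3, 7, 7) = 7
r1 -> r6 -> r2 -> r0 -> r5: max(3, 1, 6, 7) = 7
Smallest bottleneck: 7.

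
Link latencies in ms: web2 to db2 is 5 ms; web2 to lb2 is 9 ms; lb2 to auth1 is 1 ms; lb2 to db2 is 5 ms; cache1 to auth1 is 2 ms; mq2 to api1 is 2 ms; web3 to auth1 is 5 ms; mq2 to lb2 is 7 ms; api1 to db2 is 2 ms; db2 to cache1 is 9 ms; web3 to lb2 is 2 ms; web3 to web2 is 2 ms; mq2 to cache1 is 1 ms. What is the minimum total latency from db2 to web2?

Comparing a few candidate routes:
db2 - lb2 - auth1 - web3 - web2: 5 + 1 + 5 + 2 = 13
db2 - lb2 - web3 - web2: 5 + 2 + 2 = 9
db2 - web2: 5
db2 - lb2 - web2: 5 + 9 = 14
db2 - api1 - mq2 - cache1 - auth1 - lb2 - web3 - web2: 2 + 2 + 1 + 2 + 1 + 2 + 2 = 12
db2 - api1 - mq2 - cache1 - auth1 - web3 - web2: 2 + 2 + 1 + 2 + 5 + 2 = 14
Best route has total 5 ms.

5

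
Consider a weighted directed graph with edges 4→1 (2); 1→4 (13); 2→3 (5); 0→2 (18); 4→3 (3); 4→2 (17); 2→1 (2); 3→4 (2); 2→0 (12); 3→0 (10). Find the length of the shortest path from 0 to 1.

Routes from 0 to 1:
0 → 2 → 3 → 4 → 1: 18 + 5 + 2 + 2 = 27
0 → 2 → 1: 18 + 2 = 20
The minimum is 20.

20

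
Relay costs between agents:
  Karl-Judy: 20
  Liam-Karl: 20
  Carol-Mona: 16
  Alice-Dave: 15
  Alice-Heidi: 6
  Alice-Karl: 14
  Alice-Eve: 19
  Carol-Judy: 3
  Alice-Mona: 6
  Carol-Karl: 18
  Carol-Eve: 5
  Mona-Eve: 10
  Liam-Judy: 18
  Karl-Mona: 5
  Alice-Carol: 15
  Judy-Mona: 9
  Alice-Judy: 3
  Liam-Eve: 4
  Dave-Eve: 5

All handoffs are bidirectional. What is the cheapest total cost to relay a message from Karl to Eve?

15

Some routes from Karl to Eve:
Karl→Mona→Judy→Carol→Eve: 5 + 9 + 3 + 5 = 22
Karl→Mona→Eve: 5 + 10 = 15
Karl→Mona→Alice→Judy→Carol→Eve: 5 + 6 + 3 + 3 + 5 = 22
Karl→Carol→Eve: 18 + 5 = 23
Karl→Alice→Judy→Carol→Eve: 14 + 3 + 3 + 5 = 25
Karl→Liam→Eve: 20 + 4 = 24
Shortest: 15.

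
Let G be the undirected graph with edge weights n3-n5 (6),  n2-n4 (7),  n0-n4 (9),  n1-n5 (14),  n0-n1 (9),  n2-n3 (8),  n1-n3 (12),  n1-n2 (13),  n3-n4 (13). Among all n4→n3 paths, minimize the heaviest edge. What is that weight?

8

A few of the n4→n3 routes:
n4 - n2 - n3: max(7, 8) = 8
n4 - n2 - n1 - n3: max(7, 13, 12) = 13
n4 - n0 - n1 - n3: max(9, 9, 12) = 12
The minimum achievable maximum is 8.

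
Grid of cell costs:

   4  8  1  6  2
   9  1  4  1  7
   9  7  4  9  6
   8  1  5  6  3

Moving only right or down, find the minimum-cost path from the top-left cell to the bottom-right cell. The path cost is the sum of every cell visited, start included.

34

One optimal route is r0c0→r0c1→r0c2→r1c2→r1c3→r1c4→r2c4→r3c4.
Its cost is 4 + 8 + 1 + 4 + 1 + 7 + 6 + 3 = 34.
For comparison, the top-then-right route costs 37.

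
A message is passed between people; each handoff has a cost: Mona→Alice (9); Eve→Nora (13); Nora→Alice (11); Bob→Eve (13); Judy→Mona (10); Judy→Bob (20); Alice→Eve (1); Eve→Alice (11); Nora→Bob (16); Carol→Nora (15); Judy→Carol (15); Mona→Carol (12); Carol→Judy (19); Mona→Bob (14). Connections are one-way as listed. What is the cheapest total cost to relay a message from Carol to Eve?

Paths from Carol to Eve:
Carol -> Nora -> Alice -> Eve: 15 + 11 + 1 = 27
Carol -> Judy -> Mona -> Bob -> Eve: 19 + 10 + 14 + 13 = 56
Carol -> Judy -> Mona -> Alice -> Eve: 19 + 10 + 9 + 1 = 39
Carol -> Judy -> Bob -> Eve: 19 + 20 + 13 = 52
Carol -> Nora -> Bob -> Eve: 15 + 16 + 13 = 44
The minimum is 27.

27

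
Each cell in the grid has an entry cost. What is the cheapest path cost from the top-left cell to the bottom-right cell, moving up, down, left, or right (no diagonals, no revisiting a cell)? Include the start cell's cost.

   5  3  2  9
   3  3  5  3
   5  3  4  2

20

Best path: [0,0] [0,1] [0,2] [1,2] [1,3] [2,3]
Cost: 5 + 3 + 2 + 5 + 3 + 2 = 20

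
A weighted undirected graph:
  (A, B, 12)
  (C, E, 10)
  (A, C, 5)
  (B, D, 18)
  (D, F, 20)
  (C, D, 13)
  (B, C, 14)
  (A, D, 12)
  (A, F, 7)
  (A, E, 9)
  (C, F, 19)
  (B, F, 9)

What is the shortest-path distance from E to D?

A few of the E→D routes:
E→A→C→D: 9 + 5 + 13 = 27
E→A→D: 9 + 12 = 21
E→C→A→D: 10 + 5 + 12 = 27
E→C→D: 10 + 13 = 23
E→A→F→D: 9 + 7 + 20 = 36
Shortest: 21.

21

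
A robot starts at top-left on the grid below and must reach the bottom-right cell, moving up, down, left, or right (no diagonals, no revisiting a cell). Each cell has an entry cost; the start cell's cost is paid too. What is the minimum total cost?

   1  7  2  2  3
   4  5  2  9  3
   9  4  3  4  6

24

Best path: r0c0→r0c1→r0c2→r0c3→r0c4→r1c4→r2c4
Cost: 1 + 7 + 2 + 2 + 3 + 3 + 6 = 24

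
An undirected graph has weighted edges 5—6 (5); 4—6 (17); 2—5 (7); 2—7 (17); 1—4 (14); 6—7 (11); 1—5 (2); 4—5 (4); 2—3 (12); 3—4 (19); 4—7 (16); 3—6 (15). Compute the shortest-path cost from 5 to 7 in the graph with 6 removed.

20

Comparing a few candidate routes:
5-4-7: 4 + 16 = 20
5-1-4-7: 2 + 14 + 16 = 32
5-2-7: 7 + 17 = 24
Shortest: 20.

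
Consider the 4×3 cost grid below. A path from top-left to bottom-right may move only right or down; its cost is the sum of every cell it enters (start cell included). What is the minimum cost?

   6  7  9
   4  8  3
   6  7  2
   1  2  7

26

Take (0,0) -> (1,0) -> (2,0) -> (3,0) -> (3,1) -> (3,2) for a total of 6 + 4 + 6 + 1 + 2 + 7 = 26.
For comparison, the top-then-right route costs 34.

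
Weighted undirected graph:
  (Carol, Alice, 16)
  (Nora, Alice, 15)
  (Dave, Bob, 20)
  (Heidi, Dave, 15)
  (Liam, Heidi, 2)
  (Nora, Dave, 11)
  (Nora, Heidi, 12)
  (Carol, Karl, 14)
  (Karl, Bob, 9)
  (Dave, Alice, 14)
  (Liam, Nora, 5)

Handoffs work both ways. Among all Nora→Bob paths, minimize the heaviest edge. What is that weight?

16

A few of the Nora→Bob routes:
Nora → Alice → Carol → Karl → Bob: max(15, 16, 14, 9) = 16
Nora → Heidi → Dave → Alice → Carol → Karl → Bob: max(12, 15, 14, 16, 14, 9) = 16
Nora → Dave → Alice → Carol → Karl → Bob: max(11, 14, 16, 14, 9) = 16
The minimum achievable maximum is 16.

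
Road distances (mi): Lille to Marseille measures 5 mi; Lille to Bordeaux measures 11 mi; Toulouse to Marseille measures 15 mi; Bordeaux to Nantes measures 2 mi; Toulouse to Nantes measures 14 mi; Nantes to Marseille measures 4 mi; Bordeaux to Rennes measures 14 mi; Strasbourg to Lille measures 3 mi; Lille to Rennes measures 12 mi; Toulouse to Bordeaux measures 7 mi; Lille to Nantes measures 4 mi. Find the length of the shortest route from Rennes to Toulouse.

Some routes from Rennes to Toulouse:
Rennes -> Lille -> Nantes -> Bordeaux -> Toulouse: 12 + 4 + 2 + 7 = 25
Rennes -> Bordeaux -> Toulouse: 14 + 7 = 21
Rennes -> Lille -> Nantes -> Toulouse: 12 + 4 + 14 = 30
Rennes -> Bordeaux -> Nantes -> Toulouse: 14 + 2 + 14 = 30
Best route has total 21 mi.

21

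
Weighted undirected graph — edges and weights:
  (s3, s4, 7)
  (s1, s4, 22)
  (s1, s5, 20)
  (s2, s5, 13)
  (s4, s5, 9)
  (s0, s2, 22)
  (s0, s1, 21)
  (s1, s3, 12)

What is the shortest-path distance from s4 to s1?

Checking several routes:
s4-s1: 22
s4-s5-s1: 9 + 20 = 29
s4-s3-s1: 7 + 12 = 19
The minimum is 19.

19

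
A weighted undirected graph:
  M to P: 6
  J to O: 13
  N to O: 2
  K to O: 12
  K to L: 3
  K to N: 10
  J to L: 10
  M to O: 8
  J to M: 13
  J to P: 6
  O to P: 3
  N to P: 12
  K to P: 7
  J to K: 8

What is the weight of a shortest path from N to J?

A few of the N→J routes:
N -> O -> P -> J: 2 + 3 + 6 = 11
N -> O -> J: 2 + 13 = 15
N -> K -> J: 10 + 8 = 18
N -> P -> J: 12 + 6 = 18
Best route has total 11.

11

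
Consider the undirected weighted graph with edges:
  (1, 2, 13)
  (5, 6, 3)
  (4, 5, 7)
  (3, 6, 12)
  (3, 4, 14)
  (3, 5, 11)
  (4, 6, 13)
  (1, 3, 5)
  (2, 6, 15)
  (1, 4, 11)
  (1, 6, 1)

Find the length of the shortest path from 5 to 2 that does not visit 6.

29

A few of the 5→2 routes:
5→4→1→2: 7 + 11 + 13 = 31
5→4→3→1→2: 7 + 14 + 5 + 13 = 39
5→3→1→2: 11 + 5 + 13 = 29
The minimum is 29.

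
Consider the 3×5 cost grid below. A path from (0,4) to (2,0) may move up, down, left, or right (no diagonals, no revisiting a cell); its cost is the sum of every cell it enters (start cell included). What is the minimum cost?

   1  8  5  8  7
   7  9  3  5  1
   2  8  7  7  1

33

One optimal route is r0c4→r1c4→r1c3→r1c2→r2c2→r2c1→r2c0.
Its cost is 7 + 1 + 5 + 3 + 7 + 8 + 2 = 33.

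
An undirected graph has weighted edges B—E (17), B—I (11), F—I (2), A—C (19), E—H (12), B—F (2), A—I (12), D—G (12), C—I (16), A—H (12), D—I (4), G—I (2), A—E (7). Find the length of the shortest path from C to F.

18

Checking several routes:
C→I→B→F: 16 + 11 + 2 = 29
C→I→F: 16 + 2 = 18
C→A→I→B→F: 19 + 12 + 11 + 2 = 44
C→A→E→B→F: 19 + 7 + 17 + 2 = 45
C→A→I→F: 19 + 12 + 2 = 33
The minimum is 18.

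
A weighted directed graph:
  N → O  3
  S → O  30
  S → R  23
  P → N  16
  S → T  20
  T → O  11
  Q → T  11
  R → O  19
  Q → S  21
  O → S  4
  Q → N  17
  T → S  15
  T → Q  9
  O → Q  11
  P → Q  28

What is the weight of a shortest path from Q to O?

20

Checking several routes:
Q → N → O: 17 + 3 = 20
Q → S → R → O: 21 + 23 + 19 = 63
Q → T → O: 11 + 11 = 22
Q → S → T → O: 21 + 20 + 11 = 52
Q → T → S → O: 11 + 15 + 30 = 56
Q → S → O: 21 + 30 = 51
The minimum is 20.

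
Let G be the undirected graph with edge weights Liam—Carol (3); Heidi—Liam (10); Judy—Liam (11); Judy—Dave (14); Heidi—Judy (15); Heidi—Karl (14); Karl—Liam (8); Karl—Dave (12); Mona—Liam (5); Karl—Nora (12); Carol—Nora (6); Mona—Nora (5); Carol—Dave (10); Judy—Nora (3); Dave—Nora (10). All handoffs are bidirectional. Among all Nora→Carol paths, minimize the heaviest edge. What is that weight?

5

Some routes from Nora to Carol:
Nora→Carol: max(6) = 6
Nora→Judy→Liam→Carol: max(3, 11, 3) = 11
Nora→Karl→Liam→Carol: max(12, 8, 3) = 12
Nora→Mona→Liam→Carol: max(5, 5, 3) = 5
Nora→Dave→Carol: max(10, 10) = 10
Best route has worst link 5.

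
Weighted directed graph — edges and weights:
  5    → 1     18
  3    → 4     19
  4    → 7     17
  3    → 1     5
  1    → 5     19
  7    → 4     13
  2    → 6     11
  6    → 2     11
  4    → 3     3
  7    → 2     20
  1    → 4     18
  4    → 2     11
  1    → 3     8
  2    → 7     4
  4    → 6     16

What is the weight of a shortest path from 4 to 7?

15

Routes from 4 to 7:
4→2→7: 11 + 4 = 15
4→6→2→7: 16 + 11 + 4 = 31
4→7: 17
The minimum is 15.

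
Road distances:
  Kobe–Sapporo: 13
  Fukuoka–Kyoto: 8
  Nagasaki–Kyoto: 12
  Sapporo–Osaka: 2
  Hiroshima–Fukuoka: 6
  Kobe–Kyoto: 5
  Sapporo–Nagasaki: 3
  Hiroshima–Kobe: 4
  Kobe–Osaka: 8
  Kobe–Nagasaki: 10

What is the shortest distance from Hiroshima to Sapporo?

14

Checking several routes:
Hiroshima -> Kobe -> Sapporo: 4 + 13 = 17
Hiroshima -> Kobe -> Nagasaki -> Sapporo: 4 + 10 + 3 = 17
Hiroshima -> Kobe -> Osaka -> Sapporo: 4 + 8 + 2 = 14
Best route has total 14.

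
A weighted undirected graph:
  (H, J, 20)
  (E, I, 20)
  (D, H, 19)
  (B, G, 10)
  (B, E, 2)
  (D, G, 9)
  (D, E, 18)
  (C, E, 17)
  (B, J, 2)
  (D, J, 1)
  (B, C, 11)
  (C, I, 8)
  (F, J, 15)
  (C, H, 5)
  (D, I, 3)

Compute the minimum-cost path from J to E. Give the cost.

Comparing a few candidate routes:
J → B → E: 2 + 2 = 4
J → D → E: 1 + 18 = 19
J → D → G → B → E: 1 + 9 + 10 + 2 = 22
J → D → I → E: 1 + 3 + 20 = 24
Shortest: 4.

4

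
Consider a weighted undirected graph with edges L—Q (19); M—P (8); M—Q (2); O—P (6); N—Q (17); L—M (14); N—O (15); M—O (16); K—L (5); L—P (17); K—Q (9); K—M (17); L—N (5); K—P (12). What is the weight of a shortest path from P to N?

A few of the P→N routes:
P → M → Q → N: 8 + 2 + 17 = 27
P → L → N: 17 + 5 = 22
P → M → Q → K → L → N: 8 + 2 + 9 + 5 + 5 = 29
P → M → L → N: 8 + 14 + 5 = 27
P → K → L → N: 12 + 5 + 5 = 22
P → O → N: 6 + 15 = 21
Best route has total 21.

21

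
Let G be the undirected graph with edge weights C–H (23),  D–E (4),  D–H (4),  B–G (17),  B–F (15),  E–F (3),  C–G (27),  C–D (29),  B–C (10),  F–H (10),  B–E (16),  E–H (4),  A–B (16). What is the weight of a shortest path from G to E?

33

Some routes from G to E:
G - B - F - H - E: 17 + 15 + 10 + 4 = 46
G - C - B - E: 27 + 10 + 16 = 53
G - B - F - E: 17 + 15 + 3 = 35
G - B - C - H - E: 17 + 10 + 23 + 4 = 54
G - B - E: 17 + 16 = 33
G - B - F - H - D - E: 17 + 15 + 10 + 4 + 4 = 50
Shortest: 33.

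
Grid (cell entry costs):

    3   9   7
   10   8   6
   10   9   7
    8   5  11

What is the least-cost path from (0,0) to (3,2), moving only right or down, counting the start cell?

Take r0c0→r0c1→r0c2→r1c2→r2c2→r3c2 for a total of 3 + 9 + 7 + 6 + 7 + 11 = 43.

43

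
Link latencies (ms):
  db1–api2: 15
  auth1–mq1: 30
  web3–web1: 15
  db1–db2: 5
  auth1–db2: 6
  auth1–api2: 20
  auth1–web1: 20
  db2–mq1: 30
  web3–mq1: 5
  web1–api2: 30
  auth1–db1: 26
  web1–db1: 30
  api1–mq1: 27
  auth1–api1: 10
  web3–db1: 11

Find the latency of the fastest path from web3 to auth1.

22

A few of the web3→auth1 routes:
web3-web1-auth1: 15 + 20 = 35
web3-db1-auth1: 11 + 26 = 37
web3-mq1-auth1: 5 + 30 = 35
web3-mq1-db2-auth1: 5 + 30 + 6 = 41
web3-db1-db2-auth1: 11 + 5 + 6 = 22
Shortest: 22 ms.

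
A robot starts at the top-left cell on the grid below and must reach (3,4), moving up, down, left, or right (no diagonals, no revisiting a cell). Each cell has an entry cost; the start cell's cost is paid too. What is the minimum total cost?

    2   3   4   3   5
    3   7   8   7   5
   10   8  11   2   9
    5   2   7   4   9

Take r0c0 -> r0c1 -> r0c2 -> r0c3 -> r1c3 -> r2c3 -> r3c3 -> r3c4 for a total of 2 + 3 + 4 + 3 + 7 + 2 + 4 + 9 = 34.

34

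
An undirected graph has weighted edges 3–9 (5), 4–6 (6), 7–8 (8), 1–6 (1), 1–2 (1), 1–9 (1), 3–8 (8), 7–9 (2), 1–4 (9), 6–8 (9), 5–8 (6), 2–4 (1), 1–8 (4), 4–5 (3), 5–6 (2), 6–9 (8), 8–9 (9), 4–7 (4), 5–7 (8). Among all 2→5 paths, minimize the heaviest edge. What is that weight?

2

Checking several routes:
2→1→6→4→5: max(1, 1, 6, 3) = 6
2→1→9→7→4→5: max(1, 1, 2, 4, 3) = 4
2→4→7→9→1→6→5: max(1, 4, 2, 1, 1, 2) = 4
2→1→6→5: max(1, 1, 2) = 2
2→4→5: max(1, 3) = 3
2→1→9→7→4→6→5: max(1, 1, 2, 4, 6, 2) = 6
Smallest bottleneck: 2.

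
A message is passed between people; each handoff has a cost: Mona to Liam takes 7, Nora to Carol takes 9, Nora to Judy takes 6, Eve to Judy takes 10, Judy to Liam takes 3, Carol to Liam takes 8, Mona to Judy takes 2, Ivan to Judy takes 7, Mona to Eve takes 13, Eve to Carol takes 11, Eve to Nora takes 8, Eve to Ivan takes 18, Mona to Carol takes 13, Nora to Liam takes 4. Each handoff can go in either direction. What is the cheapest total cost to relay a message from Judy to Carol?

A few of the Judy→Carol routes:
Judy -> Nora -> Carol: 6 + 9 = 15
Judy -> Mona -> Carol: 2 + 13 = 15
Judy -> Mona -> Liam -> Carol: 2 + 7 + 8 = 17
Judy -> Liam -> Nora -> Carol: 3 + 4 + 9 = 16
Judy -> Liam -> Carol: 3 + 8 = 11
Best route has total 11.

11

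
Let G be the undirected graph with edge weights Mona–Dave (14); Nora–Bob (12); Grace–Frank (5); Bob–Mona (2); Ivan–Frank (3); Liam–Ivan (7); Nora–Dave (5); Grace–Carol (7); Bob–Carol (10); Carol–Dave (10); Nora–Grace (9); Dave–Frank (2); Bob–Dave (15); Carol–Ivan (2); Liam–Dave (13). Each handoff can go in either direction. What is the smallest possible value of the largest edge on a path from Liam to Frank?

7

Some routes from Liam to Frank:
Liam - Ivan - Carol - Bob - Nora - Grace - Frank: max(7, 2, 10, 12, 9, 5) = 12
Liam - Ivan - Carol - Dave - Nora - Grace - Frank: max(7, 2, 10, 5, 9, 5) = 10
Liam - Ivan - Carol - Dave - Frank: max(7, 2, 10, 2) = 10
Liam - Ivan - Frank: max(7, 3) = 7
Liam - Ivan - Carol - Grace - Nora - Dave - Frank: max(7, 2, 7, 9, 5, 2) = 9
Liam - Ivan - Carol - Grace - Frank: max(7, 2, 7, 5) = 7
Smallest bottleneck: 7.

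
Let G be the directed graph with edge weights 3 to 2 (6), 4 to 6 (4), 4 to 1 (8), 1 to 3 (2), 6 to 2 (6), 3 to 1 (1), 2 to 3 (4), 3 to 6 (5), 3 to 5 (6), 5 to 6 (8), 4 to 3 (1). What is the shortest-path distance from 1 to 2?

8

Routes from 1 to 2:
1→3→5→6→2: 2 + 6 + 8 + 6 = 22
1→3→6→2: 2 + 5 + 6 = 13
1→3→2: 2 + 6 = 8
Best route has total 8.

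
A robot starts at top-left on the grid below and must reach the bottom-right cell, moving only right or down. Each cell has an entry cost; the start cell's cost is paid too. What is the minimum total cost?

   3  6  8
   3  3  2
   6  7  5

16

One optimal route is r0c0 → r1c0 → r1c1 → r1c2 → r2c2.
Its cost is 3 + 3 + 3 + 2 + 5 = 16.
For comparison, the top-then-right route costs 24.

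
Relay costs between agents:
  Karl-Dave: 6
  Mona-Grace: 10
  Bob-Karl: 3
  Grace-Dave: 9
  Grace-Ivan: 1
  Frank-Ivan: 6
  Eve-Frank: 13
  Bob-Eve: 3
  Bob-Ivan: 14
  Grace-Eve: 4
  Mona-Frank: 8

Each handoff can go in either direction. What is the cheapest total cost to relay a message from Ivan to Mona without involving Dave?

11

Comparing a few candidate routes:
Ivan→Grace→Mona: 1 + 10 = 11
Ivan→Grace→Eve→Frank→Mona: 1 + 4 + 13 + 8 = 26
Ivan→Bob→Eve→Grace→Mona: 14 + 3 + 4 + 10 = 31
Ivan→Frank→Mona: 6 + 8 = 14
The minimum is 11.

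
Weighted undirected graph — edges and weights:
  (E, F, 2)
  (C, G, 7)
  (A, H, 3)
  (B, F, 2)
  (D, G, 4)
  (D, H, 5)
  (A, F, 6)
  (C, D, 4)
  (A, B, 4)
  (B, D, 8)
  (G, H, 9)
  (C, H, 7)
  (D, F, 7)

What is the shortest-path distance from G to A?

12

Some routes from G to A:
G→D→F→B→A: 4 + 7 + 2 + 4 = 17
G→D→B→A: 4 + 8 + 4 = 16
G→D→F→A: 4 + 7 + 6 = 17
G→H→A: 9 + 3 = 12
G→D→H→A: 4 + 5 + 3 = 12
Best route has total 12.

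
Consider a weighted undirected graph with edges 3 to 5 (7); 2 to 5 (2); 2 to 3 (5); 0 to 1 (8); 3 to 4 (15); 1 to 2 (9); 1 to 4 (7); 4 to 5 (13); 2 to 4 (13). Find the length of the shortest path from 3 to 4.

15

Some routes from 3 to 4:
3-5-4: 7 + 13 = 20
3-4: 15
3-2-4: 5 + 13 = 18
3-5-2-4: 7 + 2 + 13 = 22
3-2-1-4: 5 + 9 + 7 = 21
3-2-5-4: 5 + 2 + 13 = 20
Shortest: 15.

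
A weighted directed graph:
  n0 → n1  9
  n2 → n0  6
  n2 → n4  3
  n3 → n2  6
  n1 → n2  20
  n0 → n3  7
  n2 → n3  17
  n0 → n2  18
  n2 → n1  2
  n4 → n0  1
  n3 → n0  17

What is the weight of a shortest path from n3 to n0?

Routes from n3 to n0:
n3 - n2 - n4 - n0: 6 + 3 + 1 = 10
n3 - n0: 17
n3 - n2 - n0: 6 + 6 = 12
Best route has total 10.

10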